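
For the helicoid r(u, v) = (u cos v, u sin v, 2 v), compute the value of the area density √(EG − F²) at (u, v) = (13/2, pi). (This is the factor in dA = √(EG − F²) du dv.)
√(EG − F²)|_{(13/2, pi)} = sqrt(185)/2

E = 1, F = 0, G = u^2 + 4, so EG − F² = u^2 + 4. Taking the positive square root: √(EG − F²) = sqrt(u^2 + 4). At (u, v) = (13/2, pi): sqrt(185)/2.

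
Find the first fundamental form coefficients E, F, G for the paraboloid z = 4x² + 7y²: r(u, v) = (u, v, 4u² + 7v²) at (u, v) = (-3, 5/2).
E = 577;  F = -840;  G = 1226

Partials: r_u = (1, 0, 8*u), r_v = (0, 1, 14*v). As functions of (u, v):
  E = r_u · r_u = 64*u^2 + 1,
  F = r_u · r_v = 112*u*v,
  G = r_v · r_v = 196*v^2 + 1.
Evaluating at (u, v) = (-3, 5/2): E = 577, F = -840, G = 1226.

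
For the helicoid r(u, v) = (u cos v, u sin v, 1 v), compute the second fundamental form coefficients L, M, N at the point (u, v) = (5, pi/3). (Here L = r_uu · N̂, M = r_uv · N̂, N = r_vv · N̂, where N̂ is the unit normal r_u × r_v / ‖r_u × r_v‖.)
L = 0;  M = -sqrt(26)/26;  N = 0

Compute the unit normal N̂(u, v) = (sin(v)/sqrt(u^2 + 1), -cos(v)/sqrt(u^2 + 1), u/sqrt(u^2 + 1)), and the second partials r_uu, r_uv, r_vv. Take dot products:
  L(u, v) = r_uu · N̂ = 0,
  M(u, v) = r_uv · N̂ = -1/sqrt(u^2 + 1),
  N(u, v) = r_vv · N̂ = 0.
Evaluating at (u, v) = (5, pi/3):
  L = 0, M = -sqrt(26)/26, N = 0.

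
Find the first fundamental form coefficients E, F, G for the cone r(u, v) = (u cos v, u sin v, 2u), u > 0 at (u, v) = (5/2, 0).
E = 5;  F = 0;  G = 25/4

Partials: r_u = (cos(v), sin(v), 2), r_v = (-u*sin(v), u*cos(v), 0). As functions of (u, v):
  E = r_u · r_u = 5,
  F = r_u · r_v = 0,
  G = r_v · r_v = u^2.
Evaluating at (u, v) = (5/2, 0): E = 5, F = 0, G = 25/4.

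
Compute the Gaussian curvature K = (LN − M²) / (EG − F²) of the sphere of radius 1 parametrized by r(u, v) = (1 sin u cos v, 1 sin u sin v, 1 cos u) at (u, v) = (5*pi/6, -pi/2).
K = 1

Coefficients of the first fundamental form: E = 1, F = 0, G = sin(u)^2.
Coefficients of the second fundamental form: L = -sin(u)/Abs(sin(u)), M = 0, N = -sin(u)^3/Abs(sin(u)).
Assemble K = (LN − M²)/(EG − F²) = 1. At (u, v) = (5*pi/6, -pi/2): K = 1.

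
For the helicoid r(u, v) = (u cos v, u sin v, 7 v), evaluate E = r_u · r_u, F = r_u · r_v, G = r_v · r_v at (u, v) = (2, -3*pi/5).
E = 1;  F = 0;  G = 53

Partials: r_u = (cos(v), sin(v), 0), r_v = (-u*sin(v), u*cos(v), 7). As functions of (u, v):
  E = r_u · r_u = 1,
  F = r_u · r_v = 0,
  G = r_v · r_v = u^2 + 49.
Evaluating at (u, v) = (2, -3*pi/5): E = 1, F = 0, G = 53.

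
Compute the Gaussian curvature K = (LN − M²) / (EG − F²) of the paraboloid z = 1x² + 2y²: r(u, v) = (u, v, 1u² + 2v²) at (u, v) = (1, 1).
K = 8/441

Coefficients of the first fundamental form: E = 4*u^2 + 1, F = 8*u*v, G = 16*v^2 + 1.
Coefficients of the second fundamental form: L = 2/sqrt(4*u^2 + 16*v^2 + 1), M = 0, N = 4/sqrt(4*u^2 + 16*v^2 + 1).
Assemble K = (LN − M²)/(EG − F²) = 8/(16*u^4 + 128*u^2*v^2 + 8*u^2 + 256*v^4 + 32*v^2 + 1). At (u, v) = (1, 1): K = 8/441.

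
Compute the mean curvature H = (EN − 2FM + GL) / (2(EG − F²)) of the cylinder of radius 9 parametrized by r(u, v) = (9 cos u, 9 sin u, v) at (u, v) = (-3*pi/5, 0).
H = -1/18

With E = 81, F = 0, G = 1, L = -9, M = 0, N = 0, assemble
  H = (EN − 2FM + GL) / (2(EG − F²)) = -1/18.
At (u, v) = (-3*pi/5, 0): H = -1/18.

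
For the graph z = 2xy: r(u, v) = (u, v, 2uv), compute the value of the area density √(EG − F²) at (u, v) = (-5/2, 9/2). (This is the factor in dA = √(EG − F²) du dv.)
√(EG − F²)|_{(-5/2, 9/2)} = sqrt(107)

E = 4*v^2 + 1, F = 4*u*v, G = 4*u^2 + 1, so EG − F² = 4*u^2 + 4*v^2 + 1. Taking the positive square root: √(EG − F²) = sqrt(4*u^2 + 4*v^2 + 1). At (u, v) = (-5/2, 9/2): sqrt(107).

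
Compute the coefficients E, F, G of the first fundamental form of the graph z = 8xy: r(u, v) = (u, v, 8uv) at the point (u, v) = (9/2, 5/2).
E = 401;  F = 720;  G = 1297

Partials: r_u = (1, 0, 8*v), r_v = (0, 1, 8*u). As functions of (u, v):
  E = r_u · r_u = 64*v^2 + 1,
  F = r_u · r_v = 64*u*v,
  G = r_v · r_v = 64*u^2 + 1.
Evaluating at (u, v) = (9/2, 5/2): E = 401, F = 720, G = 1297.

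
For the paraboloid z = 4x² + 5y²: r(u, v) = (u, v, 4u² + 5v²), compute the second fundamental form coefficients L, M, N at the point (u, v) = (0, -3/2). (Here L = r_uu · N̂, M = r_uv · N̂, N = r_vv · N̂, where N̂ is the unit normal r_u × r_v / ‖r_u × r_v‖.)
L = 4*sqrt(226)/113;  M = 0;  N = 5*sqrt(226)/113

Compute the unit normal N̂(u, v) = (-8*u/sqrt(64*u^2 + 100*v^2 + 1), -10*v/sqrt(64*u^2 + 100*v^2 + 1), 1/sqrt(64*u^2 + 100*v^2 + 1)), and the second partials r_uu, r_uv, r_vv. Take dot products:
  L(u, v) = r_uu · N̂ = 8/sqrt(64*u^2 + 100*v^2 + 1),
  M(u, v) = r_uv · N̂ = 0,
  N(u, v) = r_vv · N̂ = 10/sqrt(64*u^2 + 100*v^2 + 1).
Evaluating at (u, v) = (0, -3/2):
  L = 4*sqrt(226)/113, M = 0, N = 5*sqrt(226)/113.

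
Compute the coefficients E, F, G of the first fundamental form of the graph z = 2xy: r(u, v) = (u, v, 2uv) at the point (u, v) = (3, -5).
E = 101;  F = -60;  G = 37

Partials: r_u = (1, 0, 2*v), r_v = (0, 1, 2*u). As functions of (u, v):
  E = r_u · r_u = 4*v^2 + 1,
  F = r_u · r_v = 4*u*v,
  G = r_v · r_v = 4*u^2 + 1.
Evaluating at (u, v) = (3, -5): E = 101, F = -60, G = 37.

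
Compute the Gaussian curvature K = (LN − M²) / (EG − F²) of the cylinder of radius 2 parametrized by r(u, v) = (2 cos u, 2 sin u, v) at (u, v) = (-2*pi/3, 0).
K = 0

Coefficients of the first fundamental form: E = 4, F = 0, G = 1.
Coefficients of the second fundamental form: L = -2, M = 0, N = 0.
Assemble K = (LN − M²)/(EG − F²) = 0. At (u, v) = (-2*pi/3, 0): K = 0.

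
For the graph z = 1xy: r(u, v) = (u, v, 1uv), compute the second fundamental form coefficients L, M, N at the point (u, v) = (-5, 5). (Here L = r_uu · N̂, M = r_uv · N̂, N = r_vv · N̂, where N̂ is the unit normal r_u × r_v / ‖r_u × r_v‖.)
L = 0;  M = sqrt(51)/51;  N = 0

Compute the unit normal N̂(u, v) = (-v/sqrt(u^2 + v^2 + 1), -u/sqrt(u^2 + v^2 + 1), 1/sqrt(u^2 + v^2 + 1)), and the second partials r_uu, r_uv, r_vv. Take dot products:
  L(u, v) = r_uu · N̂ = 0,
  M(u, v) = r_uv · N̂ = 1/sqrt(u^2 + v^2 + 1),
  N(u, v) = r_vv · N̂ = 0.
Evaluating at (u, v) = (-5, 5):
  L = 0, M = sqrt(51)/51, N = 0.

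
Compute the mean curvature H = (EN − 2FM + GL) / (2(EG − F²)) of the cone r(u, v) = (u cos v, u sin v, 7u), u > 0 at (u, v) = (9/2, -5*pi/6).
H = 7*sqrt(2)/90

With E = 50, F = 0, G = u^2, L = 0, M = 0, N = 7*sqrt(2)*u^2/(10*Abs(u)), assemble
  H = (EN − 2FM + GL) / (2(EG − F²)) = 7*sqrt(2)/(20*Abs(u)).
At (u, v) = (9/2, -5*pi/6): H = 7*sqrt(2)/90.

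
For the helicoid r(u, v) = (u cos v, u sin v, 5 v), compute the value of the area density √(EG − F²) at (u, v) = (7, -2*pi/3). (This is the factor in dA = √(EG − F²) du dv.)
√(EG − F²)|_{(7, -2*pi/3)} = sqrt(74)

E = 1, F = 0, G = u^2 + 25, so EG − F² = u^2 + 25. Taking the positive square root: √(EG − F²) = sqrt(u^2 + 25). At (u, v) = (7, -2*pi/3): sqrt(74).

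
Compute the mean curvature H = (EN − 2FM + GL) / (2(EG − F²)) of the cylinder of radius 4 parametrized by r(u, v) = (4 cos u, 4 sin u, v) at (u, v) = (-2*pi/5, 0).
H = -1/8

With E = 16, F = 0, G = 1, L = -4, M = 0, N = 0, assemble
  H = (EN − 2FM + GL) / (2(EG − F²)) = -1/8.
At (u, v) = (-2*pi/5, 0): H = -1/8.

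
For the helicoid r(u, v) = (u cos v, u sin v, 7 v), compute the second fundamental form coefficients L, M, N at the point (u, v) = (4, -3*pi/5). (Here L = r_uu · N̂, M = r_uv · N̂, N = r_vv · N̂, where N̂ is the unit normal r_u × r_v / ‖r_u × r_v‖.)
L = 0;  M = -7*sqrt(65)/65;  N = 0

Compute the unit normal N̂(u, v) = (7*sin(v)/sqrt(u^2 + 49), -7*cos(v)/sqrt(u^2 + 49), u/sqrt(u^2 + 49)), and the second partials r_uu, r_uv, r_vv. Take dot products:
  L(u, v) = r_uu · N̂ = 0,
  M(u, v) = r_uv · N̂ = -7/sqrt(u^2 + 49),
  N(u, v) = r_vv · N̂ = 0.
Evaluating at (u, v) = (4, -3*pi/5):
  L = 0, M = -7*sqrt(65)/65, N = 0.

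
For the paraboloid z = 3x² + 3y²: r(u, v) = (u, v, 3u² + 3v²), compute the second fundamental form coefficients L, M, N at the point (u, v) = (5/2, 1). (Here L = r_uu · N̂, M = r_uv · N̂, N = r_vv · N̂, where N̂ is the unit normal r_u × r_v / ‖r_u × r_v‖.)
L = 3*sqrt(262)/131;  M = 0;  N = 3*sqrt(262)/131

Compute the unit normal N̂(u, v) = (-6*u/sqrt(36*u^2 + 36*v^2 + 1), -6*v/sqrt(36*u^2 + 36*v^2 + 1), 1/sqrt(36*u^2 + 36*v^2 + 1)), and the second partials r_uu, r_uv, r_vv. Take dot products:
  L(u, v) = r_uu · N̂ = 6/sqrt(36*u^2 + 36*v^2 + 1),
  M(u, v) = r_uv · N̂ = 0,
  N(u, v) = r_vv · N̂ = 6/sqrt(36*u^2 + 36*v^2 + 1).
Evaluating at (u, v) = (5/2, 1):
  L = 3*sqrt(262)/131, M = 0, N = 3*sqrt(262)/131.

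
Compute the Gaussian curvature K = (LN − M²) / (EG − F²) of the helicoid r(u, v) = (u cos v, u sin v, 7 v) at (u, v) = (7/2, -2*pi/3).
K = -16/1225

Coefficients of the first fundamental form: E = 1, F = 0, G = u^2 + 49.
Coefficients of the second fundamental form: L = 0, M = -7/sqrt(u^2 + 49), N = 0.
Assemble K = (LN − M²)/(EG − F²) = -49/(u^2 + 49)^2. At (u, v) = (7/2, -2*pi/3): K = -16/1225.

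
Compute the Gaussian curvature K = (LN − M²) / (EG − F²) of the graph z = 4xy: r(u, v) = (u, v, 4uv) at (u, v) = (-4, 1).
K = -16/74529

Coefficients of the first fundamental form: E = 16*v^2 + 1, F = 16*u*v, G = 16*u^2 + 1.
Coefficients of the second fundamental form: L = 0, M = 4/sqrt(16*u^2 + 16*v^2 + 1), N = 0.
Assemble K = (LN − M²)/(EG − F²) = -16/(256*u^4 + 512*u^2*v^2 + 32*u^2 + 256*v^4 + 32*v^2 + 1). At (u, v) = (-4, 1): K = -16/74529.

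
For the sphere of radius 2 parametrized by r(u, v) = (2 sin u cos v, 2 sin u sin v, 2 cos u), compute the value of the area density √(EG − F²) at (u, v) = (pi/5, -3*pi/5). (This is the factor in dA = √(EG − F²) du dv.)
√(EG − F²)|_{(pi/5, -3*pi/5)} = sqrt(10 - 2*sqrt(5))

E = 4, F = 0, G = 4*sin(u)^2, so EG − F² = 16*sin(u)^2. Taking the positive square root: √(EG − F²) = 4*Abs(sin(u)). At (u, v) = (pi/5, -3*pi/5): sqrt(10 - 2*sqrt(5)).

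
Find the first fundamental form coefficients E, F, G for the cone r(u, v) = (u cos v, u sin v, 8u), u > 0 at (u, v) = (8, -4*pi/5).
E = 65;  F = 0;  G = 64

Partials: r_u = (cos(v), sin(v), 8), r_v = (-u*sin(v), u*cos(v), 0). As functions of (u, v):
  E = r_u · r_u = 65,
  F = r_u · r_v = 0,
  G = r_v · r_v = u^2.
Evaluating at (u, v) = (8, -4*pi/5): E = 65, F = 0, G = 64.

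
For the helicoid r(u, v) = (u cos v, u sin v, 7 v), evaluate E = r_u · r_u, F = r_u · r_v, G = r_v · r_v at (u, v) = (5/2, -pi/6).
E = 1;  F = 0;  G = 221/4

Partials: r_u = (cos(v), sin(v), 0), r_v = (-u*sin(v), u*cos(v), 7). As functions of (u, v):
  E = r_u · r_u = 1,
  F = r_u · r_v = 0,
  G = r_v · r_v = u^2 + 49.
Evaluating at (u, v) = (5/2, -pi/6): E = 1, F = 0, G = 221/4.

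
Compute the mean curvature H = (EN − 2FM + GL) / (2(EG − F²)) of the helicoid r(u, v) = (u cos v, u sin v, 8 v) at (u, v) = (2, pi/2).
H = 0

With E = 1, F = 0, G = u^2 + 64, L = 0, M = -8/sqrt(u^2 + 64), N = 0, assemble
  H = (EN − 2FM + GL) / (2(EG − F²)) = 0.
At (u, v) = (2, pi/2): H = 0.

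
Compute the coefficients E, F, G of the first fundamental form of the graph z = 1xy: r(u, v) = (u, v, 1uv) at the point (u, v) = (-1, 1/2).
E = 5/4;  F = -1/2;  G = 2

Partials: r_u = (1, 0, v), r_v = (0, 1, u). As functions of (u, v):
  E = r_u · r_u = v^2 + 1,
  F = r_u · r_v = u*v,
  G = r_v · r_v = u^2 + 1.
Evaluating at (u, v) = (-1, 1/2): E = 5/4, F = -1/2, G = 2.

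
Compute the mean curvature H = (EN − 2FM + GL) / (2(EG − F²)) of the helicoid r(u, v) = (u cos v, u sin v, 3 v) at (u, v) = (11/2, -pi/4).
H = 0

With E = 1, F = 0, G = u^2 + 9, L = 0, M = -3/sqrt(u^2 + 9), N = 0, assemble
  H = (EN − 2FM + GL) / (2(EG − F²)) = 0.
At (u, v) = (11/2, -pi/4): H = 0.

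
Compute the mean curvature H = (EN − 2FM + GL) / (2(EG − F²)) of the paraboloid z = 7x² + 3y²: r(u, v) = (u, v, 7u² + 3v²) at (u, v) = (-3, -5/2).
H = 6877*sqrt(1990)/3960100

With E = 196*u^2 + 1, F = 84*u*v, G = 36*v^2 + 1, L = 14/sqrt(196*u^2 + 36*v^2 + 1), M = 0, N = 6/sqrt(196*u^2 + 36*v^2 + 1), assemble
  H = (EN − 2FM + GL) / (2(EG − F²)) = 2*(294*u^2 + 126*v^2 + 5)/(196*u^2 + 36*v^2 + 1)^(3/2).
At (u, v) = (-3, -5/2): H = 6877*sqrt(1990)/3960100.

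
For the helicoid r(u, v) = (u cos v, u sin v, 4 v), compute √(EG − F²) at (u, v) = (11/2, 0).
√(EG − F²)|_{(11/2, 0)} = sqrt(185)/2

E = 1, F = 0, G = u^2 + 16; EG − F² = u^2 + 16; √(EG − F²) = sqrt(u^2 + 16). At the given point: sqrt(185)/2.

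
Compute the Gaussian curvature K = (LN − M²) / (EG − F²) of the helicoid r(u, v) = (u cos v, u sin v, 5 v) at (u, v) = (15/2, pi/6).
K = -16/4225

Coefficients of the first fundamental form: E = 1, F = 0, G = u^2 + 25.
Coefficients of the second fundamental form: L = 0, M = -5/sqrt(u^2 + 25), N = 0.
Assemble K = (LN − M²)/(EG − F²) = -25/(u^2 + 25)^2. At (u, v) = (15/2, pi/6): K = -16/4225.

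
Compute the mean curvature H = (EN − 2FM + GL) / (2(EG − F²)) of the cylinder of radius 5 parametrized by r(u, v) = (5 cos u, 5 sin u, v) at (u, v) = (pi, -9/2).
H = -1/10

With E = 25, F = 0, G = 1, L = -5, M = 0, N = 0, assemble
  H = (EN − 2FM + GL) / (2(EG − F²)) = -1/10.
At (u, v) = (pi, -9/2): H = -1/10.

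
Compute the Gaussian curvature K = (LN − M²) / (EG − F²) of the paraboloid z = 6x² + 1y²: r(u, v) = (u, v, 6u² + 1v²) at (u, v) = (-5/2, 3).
K = 24/877969

Coefficients of the first fundamental form: E = 144*u^2 + 1, F = 24*u*v, G = 4*v^2 + 1.
Coefficients of the second fundamental form: L = 12/sqrt(144*u^2 + 4*v^2 + 1), M = 0, N = 2/sqrt(144*u^2 + 4*v^2 + 1).
Assemble K = (LN − M²)/(EG − F²) = 24/(20736*u^4 + 1152*u^2*v^2 + 288*u^2 + 16*v^4 + 8*v^2 + 1). At (u, v) = (-5/2, 3): K = 24/877969.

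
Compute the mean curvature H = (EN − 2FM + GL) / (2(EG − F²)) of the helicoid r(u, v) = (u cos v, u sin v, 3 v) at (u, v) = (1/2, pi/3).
H = 0

With E = 1, F = 0, G = u^2 + 9, L = 0, M = -3/sqrt(u^2 + 9), N = 0, assemble
  H = (EN − 2FM + GL) / (2(EG − F²)) = 0.
At (u, v) = (1/2, pi/3): H = 0.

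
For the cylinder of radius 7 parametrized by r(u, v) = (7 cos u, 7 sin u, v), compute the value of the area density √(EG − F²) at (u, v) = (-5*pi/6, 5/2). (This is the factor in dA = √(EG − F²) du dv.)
√(EG − F²)|_{(-5*pi/6, 5/2)} = 7

E = 49, F = 0, G = 1, so EG − F² = 49. Taking the positive square root: √(EG − F²) = 7. At (u, v) = (-5*pi/6, 5/2): 7.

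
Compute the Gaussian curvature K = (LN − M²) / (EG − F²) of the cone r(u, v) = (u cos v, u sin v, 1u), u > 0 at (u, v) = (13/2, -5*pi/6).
K = 0

Coefficients of the first fundamental form: E = 2, F = 0, G = u^2.
Coefficients of the second fundamental form: L = 0, M = 0, N = sqrt(2)*u^2/(2*Abs(u)).
Assemble K = (LN − M²)/(EG − F²) = 0. At (u, v) = (13/2, -5*pi/6): K = 0.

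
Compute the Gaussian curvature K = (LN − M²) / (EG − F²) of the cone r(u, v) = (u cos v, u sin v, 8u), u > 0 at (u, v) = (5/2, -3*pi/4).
K = 0

Coefficients of the first fundamental form: E = 65, F = 0, G = u^2.
Coefficients of the second fundamental form: L = 0, M = 0, N = 8*sqrt(65)*u^2/(65*Abs(u)).
Assemble K = (LN − M²)/(EG − F²) = 0. At (u, v) = (5/2, -3*pi/4): K = 0.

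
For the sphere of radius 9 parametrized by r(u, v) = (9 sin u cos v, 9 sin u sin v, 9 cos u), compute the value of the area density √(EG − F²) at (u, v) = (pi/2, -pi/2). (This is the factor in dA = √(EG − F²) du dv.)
√(EG − F²)|_{(pi/2, -pi/2)} = 81

E = 81, F = 0, G = 81*sin(u)^2, so EG − F² = 6561*sin(u)^2. Taking the positive square root: √(EG − F²) = 81*Abs(sin(u)). At (u, v) = (pi/2, -pi/2): 81.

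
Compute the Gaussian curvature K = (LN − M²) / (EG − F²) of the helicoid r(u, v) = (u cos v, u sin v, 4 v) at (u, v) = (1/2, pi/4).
K = -256/4225

Coefficients of the first fundamental form: E = 1, F = 0, G = u^2 + 16.
Coefficients of the second fundamental form: L = 0, M = -4/sqrt(u^2 + 16), N = 0.
Assemble K = (LN − M²)/(EG − F²) = -16/(u^2 + 16)^2. At (u, v) = (1/2, pi/4): K = -256/4225.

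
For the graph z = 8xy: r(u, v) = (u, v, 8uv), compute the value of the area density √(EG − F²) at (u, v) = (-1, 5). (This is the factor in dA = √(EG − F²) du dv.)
√(EG − F²)|_{(-1, 5)} = 3*sqrt(185)

E = 64*v^2 + 1, F = 64*u*v, G = 64*u^2 + 1, so EG − F² = 64*u^2 + 64*v^2 + 1. Taking the positive square root: √(EG − F²) = sqrt(64*u^2 + 64*v^2 + 1). At (u, v) = (-1, 5): 3*sqrt(185).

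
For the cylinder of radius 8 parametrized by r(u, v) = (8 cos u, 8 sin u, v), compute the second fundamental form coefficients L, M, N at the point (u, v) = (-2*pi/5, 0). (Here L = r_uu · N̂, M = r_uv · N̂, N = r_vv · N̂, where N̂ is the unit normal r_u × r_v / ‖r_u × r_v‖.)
L = -8;  M = 0;  N = 0

Compute the unit normal N̂(u, v) = (cos(u), sin(u), 0), and the second partials r_uu, r_uv, r_vv. Take dot products:
  L(u, v) = r_uu · N̂ = -8,
  M(u, v) = r_uv · N̂ = 0,
  N(u, v) = r_vv · N̂ = 0.
Evaluating at (u, v) = (-2*pi/5, 0):
  L = -8, M = 0, N = 0.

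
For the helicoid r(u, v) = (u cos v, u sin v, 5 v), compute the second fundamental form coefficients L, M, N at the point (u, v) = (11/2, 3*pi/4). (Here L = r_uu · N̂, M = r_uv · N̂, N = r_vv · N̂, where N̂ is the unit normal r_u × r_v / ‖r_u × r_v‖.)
L = 0;  M = -10*sqrt(221)/221;  N = 0

Compute the unit normal N̂(u, v) = (5*sin(v)/sqrt(u^2 + 25), -5*cos(v)/sqrt(u^2 + 25), u/sqrt(u^2 + 25)), and the second partials r_uu, r_uv, r_vv. Take dot products:
  L(u, v) = r_uu · N̂ = 0,
  M(u, v) = r_uv · N̂ = -5/sqrt(u^2 + 25),
  N(u, v) = r_vv · N̂ = 0.
Evaluating at (u, v) = (11/2, 3*pi/4):
  L = 0, M = -10*sqrt(221)/221, N = 0.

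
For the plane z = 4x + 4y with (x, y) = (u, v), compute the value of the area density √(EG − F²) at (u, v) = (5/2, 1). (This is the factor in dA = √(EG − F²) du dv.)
√(EG − F²)|_{(5/2, 1)} = sqrt(33)

E = 17, F = 16, G = 17, so EG − F² = 33. Taking the positive square root: √(EG − F²) = sqrt(33). At (u, v) = (5/2, 1): sqrt(33).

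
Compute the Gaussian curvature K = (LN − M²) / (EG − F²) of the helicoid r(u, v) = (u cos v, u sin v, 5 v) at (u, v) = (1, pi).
K = -25/676

Coefficients of the first fundamental form: E = 1, F = 0, G = u^2 + 25.
Coefficients of the second fundamental form: L = 0, M = -5/sqrt(u^2 + 25), N = 0.
Assemble K = (LN − M²)/(EG − F²) = -25/(u^2 + 25)^2. At (u, v) = (1, pi): K = -25/676.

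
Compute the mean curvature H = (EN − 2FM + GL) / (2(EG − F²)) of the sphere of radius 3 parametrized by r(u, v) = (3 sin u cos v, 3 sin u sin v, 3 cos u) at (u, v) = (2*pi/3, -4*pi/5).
H = -1/3

With E = 9, F = 0, G = 9*sin(u)^2, L = -3*sin(u)/Abs(sin(u)), M = 0, N = -3*sin(u)^3/Abs(sin(u)), assemble
  H = (EN − 2FM + GL) / (2(EG − F²)) = -sin(u)/(3*Abs(sin(u))).
At (u, v) = (2*pi/3, -4*pi/5): H = -1/3.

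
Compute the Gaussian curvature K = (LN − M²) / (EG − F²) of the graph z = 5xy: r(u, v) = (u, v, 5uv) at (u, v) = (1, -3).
K = -25/63001

Coefficients of the first fundamental form: E = 25*v^2 + 1, F = 25*u*v, G = 25*u^2 + 1.
Coefficients of the second fundamental form: L = 0, M = 5/sqrt(25*u^2 + 25*v^2 + 1), N = 0.
Assemble K = (LN − M²)/(EG − F²) = -25/(625*u^4 + 1250*u^2*v^2 + 50*u^2 + 625*v^4 + 50*v^2 + 1). At (u, v) = (1, -3): K = -25/63001.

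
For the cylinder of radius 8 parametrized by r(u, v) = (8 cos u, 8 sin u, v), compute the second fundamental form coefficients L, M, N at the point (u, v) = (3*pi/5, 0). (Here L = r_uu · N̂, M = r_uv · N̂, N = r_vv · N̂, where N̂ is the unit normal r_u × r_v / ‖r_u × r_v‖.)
L = -8;  M = 0;  N = 0

Compute the unit normal N̂(u, v) = (cos(u), sin(u), 0), and the second partials r_uu, r_uv, r_vv. Take dot products:
  L(u, v) = r_uu · N̂ = -8,
  M(u, v) = r_uv · N̂ = 0,
  N(u, v) = r_vv · N̂ = 0.
Evaluating at (u, v) = (3*pi/5, 0):
  L = -8, M = 0, N = 0.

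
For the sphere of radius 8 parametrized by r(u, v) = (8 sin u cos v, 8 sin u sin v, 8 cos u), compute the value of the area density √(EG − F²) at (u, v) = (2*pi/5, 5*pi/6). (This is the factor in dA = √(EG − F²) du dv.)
√(EG − F²)|_{(2*pi/5, 5*pi/6)} = 16*sqrt(2*sqrt(5) + 10)

E = 64, F = 0, G = 64*sin(u)^2, so EG − F² = 4096*sin(u)^2. Taking the positive square root: √(EG − F²) = 64*Abs(sin(u)). At (u, v) = (2*pi/5, 5*pi/6): 16*sqrt(2*sqrt(5) + 10).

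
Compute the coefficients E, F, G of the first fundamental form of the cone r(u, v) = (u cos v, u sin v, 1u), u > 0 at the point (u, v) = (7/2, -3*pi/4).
E = 2;  F = 0;  G = 49/4

Partials: r_u = (cos(v), sin(v), 1), r_v = (-u*sin(v), u*cos(v), 0). As functions of (u, v):
  E = r_u · r_u = 2,
  F = r_u · r_v = 0,
  G = r_v · r_v = u^2.
Evaluating at (u, v) = (7/2, -3*pi/4): E = 2, F = 0, G = 49/4.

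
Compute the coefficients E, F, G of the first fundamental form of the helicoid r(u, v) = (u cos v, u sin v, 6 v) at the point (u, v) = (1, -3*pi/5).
E = 1;  F = 0;  G = 37

Partials: r_u = (cos(v), sin(v), 0), r_v = (-u*sin(v), u*cos(v), 6). As functions of (u, v):
  E = r_u · r_u = 1,
  F = r_u · r_v = 0,
  G = r_v · r_v = u^2 + 36.
Evaluating at (u, v) = (1, -3*pi/5): E = 1, F = 0, G = 37.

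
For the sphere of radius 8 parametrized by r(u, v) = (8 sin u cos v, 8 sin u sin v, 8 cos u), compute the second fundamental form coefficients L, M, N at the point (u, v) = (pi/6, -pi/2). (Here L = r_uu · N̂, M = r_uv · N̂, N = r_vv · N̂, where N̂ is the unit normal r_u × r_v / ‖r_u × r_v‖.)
L = -8;  M = 0;  N = -2

Compute the unit normal N̂(u, v) = (sin(u)^2*cos(v)/Abs(sin(u)), sin(u)^2*sin(v)/Abs(sin(u)), sin(2*u)/(2*Abs(sin(u)))), and the second partials r_uu, r_uv, r_vv. Take dot products:
  L(u, v) = r_uu · N̂ = -8*sin(u)/Abs(sin(u)),
  M(u, v) = r_uv · N̂ = 0,
  N(u, v) = r_vv · N̂ = -8*sin(u)^3/Abs(sin(u)).
Evaluating at (u, v) = (pi/6, -pi/2):
  L = -8, M = 0, N = -2.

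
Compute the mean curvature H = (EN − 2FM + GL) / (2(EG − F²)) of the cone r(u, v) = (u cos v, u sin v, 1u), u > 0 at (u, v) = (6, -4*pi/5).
H = sqrt(2)/24

With E = 2, F = 0, G = u^2, L = 0, M = 0, N = sqrt(2)*u^2/(2*Abs(u)), assemble
  H = (EN − 2FM + GL) / (2(EG − F²)) = sqrt(2)/(4*Abs(u)).
At (u, v) = (6, -4*pi/5): H = sqrt(2)/24.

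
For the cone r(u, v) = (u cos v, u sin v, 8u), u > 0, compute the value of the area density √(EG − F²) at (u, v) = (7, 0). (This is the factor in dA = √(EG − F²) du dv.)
√(EG − F²)|_{(7, 0)} = 7*sqrt(65)

E = 65, F = 0, G = u^2, so EG − F² = 65*u^2. Taking the positive square root: √(EG − F²) = sqrt(65)*Abs(u). At (u, v) = (7, 0): 7*sqrt(65).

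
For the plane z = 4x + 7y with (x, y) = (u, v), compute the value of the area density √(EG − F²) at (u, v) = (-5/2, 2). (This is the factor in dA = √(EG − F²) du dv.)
√(EG − F²)|_{(-5/2, 2)} = sqrt(66)

E = 17, F = 28, G = 50, so EG − F² = 66. Taking the positive square root: √(EG − F²) = sqrt(66). At (u, v) = (-5/2, 2): sqrt(66).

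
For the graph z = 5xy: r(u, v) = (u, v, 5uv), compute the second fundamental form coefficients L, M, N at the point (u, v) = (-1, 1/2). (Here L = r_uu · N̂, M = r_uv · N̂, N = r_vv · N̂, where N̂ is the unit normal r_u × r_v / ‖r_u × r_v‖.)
L = 0;  M = 10*sqrt(129)/129;  N = 0

Compute the unit normal N̂(u, v) = (-5*v/sqrt(25*u^2 + 25*v^2 + 1), -5*u/sqrt(25*u^2 + 25*v^2 + 1), 1/sqrt(25*u^2 + 25*v^2 + 1)), and the second partials r_uu, r_uv, r_vv. Take dot products:
  L(u, v) = r_uu · N̂ = 0,
  M(u, v) = r_uv · N̂ = 5/sqrt(25*u^2 + 25*v^2 + 1),
  N(u, v) = r_vv · N̂ = 0.
Evaluating at (u, v) = (-1, 1/2):
  L = 0, M = 10*sqrt(129)/129, N = 0.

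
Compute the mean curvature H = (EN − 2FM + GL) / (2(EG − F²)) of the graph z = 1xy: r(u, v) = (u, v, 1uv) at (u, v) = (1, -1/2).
H = 4/27

With E = v^2 + 1, F = u*v, G = u^2 + 1, L = 0, M = 1/sqrt(u^2 + v^2 + 1), N = 0, assemble
  H = (EN − 2FM + GL) / (2(EG − F²)) = -u*v/(u^2 + v^2 + 1)^(3/2).
At (u, v) = (1, -1/2): H = 4/27.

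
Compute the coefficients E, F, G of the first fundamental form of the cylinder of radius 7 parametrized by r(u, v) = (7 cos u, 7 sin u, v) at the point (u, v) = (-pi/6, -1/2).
E = 49;  F = 0;  G = 1

Partials: r_u = (-7*sin(u), 7*cos(u), 0), r_v = (0, 0, 1). As functions of (u, v):
  E = r_u · r_u = 49,
  F = r_u · r_v = 0,
  G = r_v · r_v = 1.
Evaluating at (u, v) = (-pi/6, -1/2): E = 49, F = 0, G = 1.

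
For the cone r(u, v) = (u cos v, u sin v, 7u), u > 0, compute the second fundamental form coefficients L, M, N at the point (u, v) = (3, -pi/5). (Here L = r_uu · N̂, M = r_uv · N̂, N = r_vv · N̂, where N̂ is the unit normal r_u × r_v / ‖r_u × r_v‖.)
L = 0;  M = 0;  N = 21*sqrt(2)/10

Compute the unit normal N̂(u, v) = (-7*sqrt(2)*u*cos(v)/(10*Abs(u)), -7*sqrt(2)*u*sin(v)/(10*Abs(u)), sqrt(2)*u/(10*Abs(u))), and the second partials r_uu, r_uv, r_vv. Take dot products:
  L(u, v) = r_uu · N̂ = 0,
  M(u, v) = r_uv · N̂ = 0,
  N(u, v) = r_vv · N̂ = 7*sqrt(2)*u^2/(10*Abs(u)).
Evaluating at (u, v) = (3, -pi/5):
  L = 0, M = 0, N = 21*sqrt(2)/10.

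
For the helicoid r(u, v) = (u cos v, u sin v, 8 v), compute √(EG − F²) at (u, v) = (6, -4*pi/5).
√(EG − F²)|_{(6, -4*pi/5)} = 10

E = 1, F = 0, G = u^2 + 64; EG − F² = u^2 + 64; √(EG − F²) = sqrt(u^2 + 64). At the given point: 10.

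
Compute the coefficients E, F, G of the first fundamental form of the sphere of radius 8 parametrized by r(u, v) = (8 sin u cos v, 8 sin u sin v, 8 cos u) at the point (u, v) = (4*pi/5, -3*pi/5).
E = 64;  F = 0;  G = 40 - 8*sqrt(5)

Partials: r_u = (8*cos(u)*cos(v), 8*sin(v)*cos(u), -8*sin(u)), r_v = (-8*sin(u)*sin(v), 8*sin(u)*cos(v), 0). As functions of (u, v):
  E = r_u · r_u = 64,
  F = r_u · r_v = 0,
  G = r_v · r_v = 64*sin(u)^2.
Evaluating at (u, v) = (4*pi/5, -3*pi/5): E = 64, F = 0, G = 40 - 8*sqrt(5).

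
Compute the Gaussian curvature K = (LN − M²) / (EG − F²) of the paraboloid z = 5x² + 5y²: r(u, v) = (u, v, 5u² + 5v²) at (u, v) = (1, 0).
K = 100/10201

Coefficients of the first fundamental form: E = 100*u^2 + 1, F = 100*u*v, G = 100*v^2 + 1.
Coefficients of the second fundamental form: L = 10/sqrt(100*u^2 + 100*v^2 + 1), M = 0, N = 10/sqrt(100*u^2 + 100*v^2 + 1).
Assemble K = (LN − M²)/(EG − F²) = 100/(10000*u^4 + 20000*u^2*v^2 + 200*u^2 + 10000*v^4 + 200*v^2 + 1). At (u, v) = (1, 0): K = 100/10201.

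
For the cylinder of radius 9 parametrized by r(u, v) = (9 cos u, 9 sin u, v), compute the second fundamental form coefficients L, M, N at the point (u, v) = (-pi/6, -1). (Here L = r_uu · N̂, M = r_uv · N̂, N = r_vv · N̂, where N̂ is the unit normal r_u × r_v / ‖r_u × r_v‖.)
L = -9;  M = 0;  N = 0

Compute the unit normal N̂(u, v) = (cos(u), sin(u), 0), and the second partials r_uu, r_uv, r_vv. Take dot products:
  L(u, v) = r_uu · N̂ = -9,
  M(u, v) = r_uv · N̂ = 0,
  N(u, v) = r_vv · N̂ = 0.
Evaluating at (u, v) = (-pi/6, -1):
  L = -9, M = 0, N = 0.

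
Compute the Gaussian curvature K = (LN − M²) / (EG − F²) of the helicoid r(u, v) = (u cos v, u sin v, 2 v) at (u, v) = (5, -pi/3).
K = -4/841

Coefficients of the first fundamental form: E = 1, F = 0, G = u^2 + 4.
Coefficients of the second fundamental form: L = 0, M = -2/sqrt(u^2 + 4), N = 0.
Assemble K = (LN − M²)/(EG − F²) = -4/(u^2 + 4)^2. At (u, v) = (5, -pi/3): K = -4/841.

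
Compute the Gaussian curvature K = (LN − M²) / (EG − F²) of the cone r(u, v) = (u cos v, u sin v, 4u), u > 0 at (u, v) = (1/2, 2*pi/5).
K = 0

Coefficients of the first fundamental form: E = 17, F = 0, G = u^2.
Coefficients of the second fundamental form: L = 0, M = 0, N = 4*sqrt(17)*u^2/(17*Abs(u)).
Assemble K = (LN − M²)/(EG − F²) = 0. At (u, v) = (1/2, 2*pi/5): K = 0.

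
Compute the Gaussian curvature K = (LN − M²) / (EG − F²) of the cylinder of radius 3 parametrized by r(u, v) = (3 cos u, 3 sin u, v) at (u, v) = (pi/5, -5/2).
K = 0

Coefficients of the first fundamental form: E = 9, F = 0, G = 1.
Coefficients of the second fundamental form: L = -3, M = 0, N = 0.
Assemble K = (LN − M²)/(EG − F²) = 0. At (u, v) = (pi/5, -5/2): K = 0.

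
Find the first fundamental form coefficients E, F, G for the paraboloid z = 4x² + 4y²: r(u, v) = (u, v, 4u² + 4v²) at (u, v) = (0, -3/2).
E = 1;  F = 0;  G = 145

Partials: r_u = (1, 0, 8*u), r_v = (0, 1, 8*v). As functions of (u, v):
  E = r_u · r_u = 64*u^2 + 1,
  F = r_u · r_v = 64*u*v,
  G = r_v · r_v = 64*v^2 + 1.
Evaluating at (u, v) = (0, -3/2): E = 1, F = 0, G = 145.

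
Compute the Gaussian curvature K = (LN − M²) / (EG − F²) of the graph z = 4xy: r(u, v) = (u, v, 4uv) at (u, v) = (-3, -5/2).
K = -16/60025

Coefficients of the first fundamental form: E = 16*v^2 + 1, F = 16*u*v, G = 16*u^2 + 1.
Coefficients of the second fundamental form: L = 0, M = 4/sqrt(16*u^2 + 16*v^2 + 1), N = 0.
Assemble K = (LN − M²)/(EG − F²) = -16/(256*u^4 + 512*u^2*v^2 + 32*u^2 + 256*v^4 + 32*v^2 + 1). At (u, v) = (-3, -5/2): K = -16/60025.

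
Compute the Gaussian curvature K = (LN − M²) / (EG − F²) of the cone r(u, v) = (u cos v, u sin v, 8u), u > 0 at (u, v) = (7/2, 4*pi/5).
K = 0

Coefficients of the first fundamental form: E = 65, F = 0, G = u^2.
Coefficients of the second fundamental form: L = 0, M = 0, N = 8*sqrt(65)*u^2/(65*Abs(u)).
Assemble K = (LN − M²)/(EG − F²) = 0. At (u, v) = (7/2, 4*pi/5): K = 0.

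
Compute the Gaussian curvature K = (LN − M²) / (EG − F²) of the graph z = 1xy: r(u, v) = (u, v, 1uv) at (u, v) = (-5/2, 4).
K = -16/8649

Coefficients of the first fundamental form: E = v^2 + 1, F = u*v, G = u^2 + 1.
Coefficients of the second fundamental form: L = 0, M = 1/sqrt(u^2 + v^2 + 1), N = 0.
Assemble K = (LN − M²)/(EG − F²) = 1/((u^2*v^2 - (u^2 + 1)*(v^2 + 1))*(u^2 + v^2 + 1)). At (u, v) = (-5/2, 4): K = -16/8649.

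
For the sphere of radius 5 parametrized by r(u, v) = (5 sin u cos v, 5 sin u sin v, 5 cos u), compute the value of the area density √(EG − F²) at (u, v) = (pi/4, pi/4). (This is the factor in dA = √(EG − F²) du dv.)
√(EG − F²)|_{(pi/4, pi/4)} = 25*sqrt(2)/2

E = 25, F = 0, G = 25*sin(u)^2, so EG − F² = 625*sin(u)^2. Taking the positive square root: √(EG − F²) = 25*Abs(sin(u)). At (u, v) = (pi/4, pi/4): 25*sqrt(2)/2.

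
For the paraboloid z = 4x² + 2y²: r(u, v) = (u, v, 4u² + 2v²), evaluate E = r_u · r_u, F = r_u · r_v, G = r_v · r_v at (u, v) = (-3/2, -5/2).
E = 145;  F = 120;  G = 101

Partials: r_u = (1, 0, 8*u), r_v = (0, 1, 4*v). As functions of (u, v):
  E = r_u · r_u = 64*u^2 + 1,
  F = r_u · r_v = 32*u*v,
  G = r_v · r_v = 16*v^2 + 1.
Evaluating at (u, v) = (-3/2, -5/2): E = 145, F = 120, G = 101.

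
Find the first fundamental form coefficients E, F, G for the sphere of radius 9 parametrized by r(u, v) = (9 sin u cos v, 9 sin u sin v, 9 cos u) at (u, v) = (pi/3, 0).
E = 81;  F = 0;  G = 243/4

Partials: r_u = (9*cos(u)*cos(v), 9*sin(v)*cos(u), -9*sin(u)), r_v = (-9*sin(u)*sin(v), 9*sin(u)*cos(v), 0). As functions of (u, v):
  E = r_u · r_u = 81,
  F = r_u · r_v = 0,
  G = r_v · r_v = 81*sin(u)^2.
Evaluating at (u, v) = (pi/3, 0): E = 81, F = 0, G = 243/4.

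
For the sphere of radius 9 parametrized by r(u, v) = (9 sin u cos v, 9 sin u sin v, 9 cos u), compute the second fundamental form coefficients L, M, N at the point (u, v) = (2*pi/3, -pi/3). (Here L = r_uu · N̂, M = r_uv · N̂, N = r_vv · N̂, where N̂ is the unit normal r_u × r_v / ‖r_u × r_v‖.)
L = -9;  M = 0;  N = -27/4

Compute the unit normal N̂(u, v) = (sin(u)^2*cos(v)/Abs(sin(u)), sin(u)^2*sin(v)/Abs(sin(u)), sin(2*u)/(2*Abs(sin(u)))), and the second partials r_uu, r_uv, r_vv. Take dot products:
  L(u, v) = r_uu · N̂ = -9*sin(u)/Abs(sin(u)),
  M(u, v) = r_uv · N̂ = 0,
  N(u, v) = r_vv · N̂ = -9*sin(u)^3/Abs(sin(u)).
Evaluating at (u, v) = (2*pi/3, -pi/3):
  L = -9, M = 0, N = -27/4.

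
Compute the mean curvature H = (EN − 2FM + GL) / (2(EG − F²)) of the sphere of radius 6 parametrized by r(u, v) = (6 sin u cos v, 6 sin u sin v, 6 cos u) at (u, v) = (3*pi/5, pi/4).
H = -1/6

With E = 36, F = 0, G = 36*sin(u)^2, L = -6*sin(u)/Abs(sin(u)), M = 0, N = -6*sin(u)^3/Abs(sin(u)), assemble
  H = (EN − 2FM + GL) / (2(EG − F²)) = -sin(u)/(6*Abs(sin(u))).
At (u, v) = (3*pi/5, pi/4): H = -1/6.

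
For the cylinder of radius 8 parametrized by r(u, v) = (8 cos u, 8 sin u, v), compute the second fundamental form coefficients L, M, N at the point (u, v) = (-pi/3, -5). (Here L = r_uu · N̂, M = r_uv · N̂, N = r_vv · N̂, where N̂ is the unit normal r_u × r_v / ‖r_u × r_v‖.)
L = -8;  M = 0;  N = 0

Compute the unit normal N̂(u, v) = (cos(u), sin(u), 0), and the second partials r_uu, r_uv, r_vv. Take dot products:
  L(u, v) = r_uu · N̂ = -8,
  M(u, v) = r_uv · N̂ = 0,
  N(u, v) = r_vv · N̂ = 0.
Evaluating at (u, v) = (-pi/3, -5):
  L = -8, M = 0, N = 0.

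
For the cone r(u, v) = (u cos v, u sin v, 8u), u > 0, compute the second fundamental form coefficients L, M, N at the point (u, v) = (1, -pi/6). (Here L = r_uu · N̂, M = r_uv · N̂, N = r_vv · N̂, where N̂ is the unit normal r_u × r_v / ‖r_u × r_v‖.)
L = 0;  M = 0;  N = 8*sqrt(65)/65

Compute the unit normal N̂(u, v) = (-8*sqrt(65)*u*cos(v)/(65*Abs(u)), -8*sqrt(65)*u*sin(v)/(65*Abs(u)), sqrt(65)*u/(65*Abs(u))), and the second partials r_uu, r_uv, r_vv. Take dot products:
  L(u, v) = r_uu · N̂ = 0,
  M(u, v) = r_uv · N̂ = 0,
  N(u, v) = r_vv · N̂ = 8*sqrt(65)*u^2/(65*Abs(u)).
Evaluating at (u, v) = (1, -pi/6):
  L = 0, M = 0, N = 8*sqrt(65)/65.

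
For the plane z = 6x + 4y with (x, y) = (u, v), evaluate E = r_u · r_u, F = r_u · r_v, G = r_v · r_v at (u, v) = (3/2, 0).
E = 37;  F = 24;  G = 17

Partials: r_u = (1, 0, 6), r_v = (0, 1, 4). As functions of (u, v):
  E = r_u · r_u = 37,
  F = r_u · r_v = 24,
  G = r_v · r_v = 17.
Evaluating at (u, v) = (3/2, 0): E = 37, F = 24, G = 17.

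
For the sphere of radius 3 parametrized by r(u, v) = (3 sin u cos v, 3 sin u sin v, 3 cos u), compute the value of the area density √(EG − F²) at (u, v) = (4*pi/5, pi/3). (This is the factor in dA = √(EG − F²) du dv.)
√(EG − F²)|_{(4*pi/5, pi/3)} = 9*sqrt(10 - 2*sqrt(5))/4

E = 9, F = 0, G = 9*sin(u)^2, so EG − F² = 81*sin(u)^2. Taking the positive square root: √(EG − F²) = 9*Abs(sin(u)). At (u, v) = (4*pi/5, pi/3): 9*sqrt(10 - 2*sqrt(5))/4.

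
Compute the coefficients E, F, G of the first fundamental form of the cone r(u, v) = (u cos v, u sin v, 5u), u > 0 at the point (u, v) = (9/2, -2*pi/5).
E = 26;  F = 0;  G = 81/4

Partials: r_u = (cos(v), sin(v), 5), r_v = (-u*sin(v), u*cos(v), 0). As functions of (u, v):
  E = r_u · r_u = 26,
  F = r_u · r_v = 0,
  G = r_v · r_v = u^2.
Evaluating at (u, v) = (9/2, -2*pi/5): E = 26, F = 0, G = 81/4.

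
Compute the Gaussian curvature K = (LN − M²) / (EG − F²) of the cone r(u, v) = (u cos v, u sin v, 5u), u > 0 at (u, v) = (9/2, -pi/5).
K = 0

Coefficients of the first fundamental form: E = 26, F = 0, G = u^2.
Coefficients of the second fundamental form: L = 0, M = 0, N = 5*sqrt(26)*u^2/(26*Abs(u)).
Assemble K = (LN − M²)/(EG − F²) = 0. At (u, v) = (9/2, -pi/5): K = 0.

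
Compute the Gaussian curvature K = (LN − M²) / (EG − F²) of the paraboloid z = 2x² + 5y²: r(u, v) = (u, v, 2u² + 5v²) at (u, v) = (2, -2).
K = 8/43245

Coefficients of the first fundamental form: E = 16*u^2 + 1, F = 40*u*v, G = 100*v^2 + 1.
Coefficients of the second fundamental form: L = 4/sqrt(16*u^2 + 100*v^2 + 1), M = 0, N = 10/sqrt(16*u^2 + 100*v^2 + 1).
Assemble K = (LN − M²)/(EG − F²) = 40/(256*u^4 + 3200*u^2*v^2 + 32*u^2 + 10000*v^4 + 200*v^2 + 1). At (u, v) = (2, -2): K = 8/43245.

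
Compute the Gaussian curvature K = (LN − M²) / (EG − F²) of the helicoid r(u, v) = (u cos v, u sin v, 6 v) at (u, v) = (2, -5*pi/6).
K = -9/400

Coefficients of the first fundamental form: E = 1, F = 0, G = u^2 + 36.
Coefficients of the second fundamental form: L = 0, M = -6/sqrt(u^2 + 36), N = 0.
Assemble K = (LN − M²)/(EG − F²) = -36/(u^2 + 36)^2. At (u, v) = (2, -5*pi/6): K = -9/400.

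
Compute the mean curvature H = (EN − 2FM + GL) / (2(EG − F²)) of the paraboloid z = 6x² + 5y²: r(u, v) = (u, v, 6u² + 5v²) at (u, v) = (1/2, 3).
H = 5591*sqrt(937)/877969

With E = 144*u^2 + 1, F = 120*u*v, G = 100*v^2 + 1, L = 12/sqrt(144*u^2 + 100*v^2 + 1), M = 0, N = 10/sqrt(144*u^2 + 100*v^2 + 1), assemble
  H = (EN − 2FM + GL) / (2(EG − F²)) = (720*u^2 + 600*v^2 + 11)/(144*u^2 + 100*v^2 + 1)^(3/2).
At (u, v) = (1/2, 3): H = 5591*sqrt(937)/877969.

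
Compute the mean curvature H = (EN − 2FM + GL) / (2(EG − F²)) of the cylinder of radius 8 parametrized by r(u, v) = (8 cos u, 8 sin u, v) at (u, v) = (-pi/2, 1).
H = -1/16

With E = 64, F = 0, G = 1, L = -8, M = 0, N = 0, assemble
  H = (EN − 2FM + GL) / (2(EG − F²)) = -1/16.
At (u, v) = (-pi/2, 1): H = -1/16.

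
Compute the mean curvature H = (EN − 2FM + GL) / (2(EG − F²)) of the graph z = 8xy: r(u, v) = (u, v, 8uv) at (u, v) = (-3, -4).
H = -6144*sqrt(1601)/2563201

With E = 64*v^2 + 1, F = 64*u*v, G = 64*u^2 + 1, L = 0, M = 8/sqrt(64*u^2 + 64*v^2 + 1), N = 0, assemble
  H = (EN − 2FM + GL) / (2(EG − F²)) = -512*u*v/(64*u^2 + 64*v^2 + 1)^(3/2).
At (u, v) = (-3, -4): H = -6144*sqrt(1601)/2563201.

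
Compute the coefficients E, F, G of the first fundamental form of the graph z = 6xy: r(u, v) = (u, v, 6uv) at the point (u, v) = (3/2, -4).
E = 577;  F = -216;  G = 82

Partials: r_u = (1, 0, 6*v), r_v = (0, 1, 6*u). As functions of (u, v):
  E = r_u · r_u = 36*v^2 + 1,
  F = r_u · r_v = 36*u*v,
  G = r_v · r_v = 36*u^2 + 1.
Evaluating at (u, v) = (3/2, -4): E = 577, F = -216, G = 82.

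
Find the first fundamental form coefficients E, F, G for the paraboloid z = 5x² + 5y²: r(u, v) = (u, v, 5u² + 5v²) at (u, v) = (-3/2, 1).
E = 226;  F = -150;  G = 101

Partials: r_u = (1, 0, 10*u), r_v = (0, 1, 10*v). As functions of (u, v):
  E = r_u · r_u = 100*u^2 + 1,
  F = r_u · r_v = 100*u*v,
  G = r_v · r_v = 100*v^2 + 1.
Evaluating at (u, v) = (-3/2, 1): E = 226, F = -150, G = 101.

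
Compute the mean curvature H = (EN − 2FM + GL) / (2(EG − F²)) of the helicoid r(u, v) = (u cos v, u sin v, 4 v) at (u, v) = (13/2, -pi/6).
H = 0

With E = 1, F = 0, G = u^2 + 16, L = 0, M = -4/sqrt(u^2 + 16), N = 0, assemble
  H = (EN − 2FM + GL) / (2(EG − F²)) = 0.
At (u, v) = (13/2, -pi/6): H = 0.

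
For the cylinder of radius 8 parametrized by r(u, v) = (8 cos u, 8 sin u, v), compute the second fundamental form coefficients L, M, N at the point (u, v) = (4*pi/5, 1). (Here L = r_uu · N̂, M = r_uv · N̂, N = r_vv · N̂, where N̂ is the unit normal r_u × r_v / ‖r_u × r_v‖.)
L = -8;  M = 0;  N = 0

Compute the unit normal N̂(u, v) = (cos(u), sin(u), 0), and the second partials r_uu, r_uv, r_vv. Take dot products:
  L(u, v) = r_uu · N̂ = -8,
  M(u, v) = r_uv · N̂ = 0,
  N(u, v) = r_vv · N̂ = 0.
Evaluating at (u, v) = (4*pi/5, 1):
  L = -8, M = 0, N = 0.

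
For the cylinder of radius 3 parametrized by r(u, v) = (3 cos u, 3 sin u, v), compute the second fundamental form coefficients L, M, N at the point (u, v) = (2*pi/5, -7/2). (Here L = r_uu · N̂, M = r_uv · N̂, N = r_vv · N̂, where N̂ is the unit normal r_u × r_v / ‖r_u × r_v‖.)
L = -3;  M = 0;  N = 0

Compute the unit normal N̂(u, v) = (cos(u), sin(u), 0), and the second partials r_uu, r_uv, r_vv. Take dot products:
  L(u, v) = r_uu · N̂ = -3,
  M(u, v) = r_uv · N̂ = 0,
  N(u, v) = r_vv · N̂ = 0.
Evaluating at (u, v) = (2*pi/5, -7/2):
  L = -3, M = 0, N = 0.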